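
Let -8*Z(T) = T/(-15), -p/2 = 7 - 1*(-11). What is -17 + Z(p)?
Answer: -173/10 ≈ -17.300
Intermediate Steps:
p = -36 (p = -2*(7 - 1*(-11)) = -2*(7 + 11) = -2*18 = -36)
Z(T) = T/120 (Z(T) = -T/(8*(-15)) = -T*(-1)/(8*15) = -(-1)*T/120 = T/120)
-17 + Z(p) = -17 + (1/120)*(-36) = -17 - 3/10 = -173/10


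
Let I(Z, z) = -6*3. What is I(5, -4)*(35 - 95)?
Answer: 1080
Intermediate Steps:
I(Z, z) = -18
I(5, -4)*(35 - 95) = -18*(35 - 95) = -18*(-60) = 1080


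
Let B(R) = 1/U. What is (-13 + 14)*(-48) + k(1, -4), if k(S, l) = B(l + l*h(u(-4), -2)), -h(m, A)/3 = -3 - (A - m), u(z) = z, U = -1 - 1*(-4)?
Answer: -143/3 ≈ -47.667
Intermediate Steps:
U = 3 (U = -1 + 4 = 3)
h(m, A) = 9 - 3*m + 3*A (h(m, A) = -3*(-3 - (A - m)) = -3*(-3 + (m - A)) = -3*(-3 + m - A) = 9 - 3*m + 3*A)
B(R) = ⅓ (B(R) = 1/3 = ⅓)
k(S, l) = ⅓
(-13 + 14)*(-48) + k(1, -4) = (-13 + 14)*(-48) + ⅓ = 1*(-48) + ⅓ = -48 + ⅓ = -143/3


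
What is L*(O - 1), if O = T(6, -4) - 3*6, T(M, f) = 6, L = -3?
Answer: 39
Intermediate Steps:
O = -12 (O = 6 - 3*6 = 6 - 18 = -12)
L*(O - 1) = -3*(-12 - 1) = -3*(-13) = 39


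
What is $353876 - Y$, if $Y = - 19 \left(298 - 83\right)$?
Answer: $357961$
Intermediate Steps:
$Y = -4085$ ($Y = \left(-19\right) 215 = -4085$)
$353876 - Y = 353876 - -4085 = 353876 + 4085 = 357961$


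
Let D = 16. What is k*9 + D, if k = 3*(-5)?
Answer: -119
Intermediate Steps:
k = -15
k*9 + D = -15*9 + 16 = -135 + 16 = -119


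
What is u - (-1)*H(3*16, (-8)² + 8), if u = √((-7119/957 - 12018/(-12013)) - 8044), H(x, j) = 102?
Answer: 102 + 5*I*√4728940457501821/3832147 ≈ 102.0 + 89.724*I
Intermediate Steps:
u = 5*I*√4728940457501821/3832147 (u = √((-7119*1/957 - 12018*(-1/12013)) - 8044) = √((-2373/319 + 12018/12013) - 8044) = √(-24673107/3832147 - 8044) = √(-30850463575/3832147) = 5*I*√4728940457501821/3832147 ≈ 89.724*I)
u - (-1)*H(3*16, (-8)² + 8) = 5*I*√4728940457501821/3832147 - (-1)*102 = 5*I*√4728940457501821/3832147 - 1*(-102) = 5*I*√4728940457501821/3832147 + 102 = 102 + 5*I*√4728940457501821/3832147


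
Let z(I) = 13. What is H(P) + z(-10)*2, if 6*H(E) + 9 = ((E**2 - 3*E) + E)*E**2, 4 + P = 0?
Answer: 177/2 ≈ 88.500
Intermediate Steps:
P = -4 (P = -4 + 0 = -4)
H(E) = -3/2 + E**2*(E**2 - 2*E)/6 (H(E) = -3/2 + (((E**2 - 3*E) + E)*E**2)/6 = -3/2 + ((E**2 - 2*E)*E**2)/6 = -3/2 + (E**2*(E**2 - 2*E))/6 = -3/2 + E**2*(E**2 - 2*E)/6)
H(P) + z(-10)*2 = (-3/2 - 1/3*(-4)**3 + (1/6)*(-4)**4) + 13*2 = (-3/2 - 1/3*(-64) + (1/6)*256) + 26 = (-3/2 + 64/3 + 128/3) + 26 = 125/2 + 26 = 177/2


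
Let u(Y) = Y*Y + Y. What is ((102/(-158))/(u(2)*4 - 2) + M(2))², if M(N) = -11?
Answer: 367450561/3020644 ≈ 121.65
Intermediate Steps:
u(Y) = Y + Y² (u(Y) = Y² + Y = Y + Y²)
((102/(-158))/(u(2)*4 - 2) + M(2))² = ((102/(-158))/((2*(1 + 2))*4 - 2) - 11)² = ((102*(-1/158))/((2*3)*4 - 2) - 11)² = (-51/(79*(6*4 - 2)) - 11)² = (-51/(79*(24 - 2)) - 11)² = (-51/79/22 - 11)² = (-51/79*1/22 - 11)² = (-51/1738 - 11)² = (-19169/1738)² = 367450561/3020644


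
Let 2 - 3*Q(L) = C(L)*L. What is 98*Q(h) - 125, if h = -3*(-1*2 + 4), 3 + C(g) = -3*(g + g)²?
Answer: -255959/3 ≈ -85320.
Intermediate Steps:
C(g) = -3 - 12*g² (C(g) = -3 - 3*(g + g)² = -3 - 3*4*g² = -3 - 12*g²)
h = -6 (h = -3*(-2 + 4) = -3*2 = -6)
Q(L) = ⅔ - L*(-3 - 12*L²)/3 (Q(L) = ⅔ - (-3 - 12*L²)*L/3 = ⅔ - L*(-3 - 12*L²)/3)
98*Q(h) - 125 = 98*(⅔ - 6 + 4*(-6)³) - 125 = 98*(⅔ - 6 + 4*(-216)) - 125 = 98*(⅔ - 6 - 864) - 125 = 98*(-2608/3) - 125 = -255584/3 - 125 = -255959/3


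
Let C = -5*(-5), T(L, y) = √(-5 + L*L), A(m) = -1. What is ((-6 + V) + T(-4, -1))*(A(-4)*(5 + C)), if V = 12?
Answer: -180 - 30*√11 ≈ -279.50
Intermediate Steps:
T(L, y) = √(-5 + L²)
C = 25
((-6 + V) + T(-4, -1))*(A(-4)*(5 + C)) = ((-6 + 12) + √(-5 + (-4)²))*(-(5 + 25)) = (6 + √(-5 + 16))*(-1*30) = (6 + √11)*(-30) = -180 - 30*√11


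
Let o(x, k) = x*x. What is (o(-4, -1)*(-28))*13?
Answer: -5824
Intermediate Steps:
o(x, k) = x²
(o(-4, -1)*(-28))*13 = ((-4)²*(-28))*13 = (16*(-28))*13 = -448*13 = -5824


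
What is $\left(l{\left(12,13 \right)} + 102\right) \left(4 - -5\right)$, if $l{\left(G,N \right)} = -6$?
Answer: $864$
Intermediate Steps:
$\left(l{\left(12,13 \right)} + 102\right) \left(4 - -5\right) = \left(-6 + 102\right) \left(4 - -5\right) = 96 \left(4 + 5\right) = 96 \cdot 9 = 864$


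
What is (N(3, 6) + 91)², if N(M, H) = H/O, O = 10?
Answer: 209764/25 ≈ 8390.6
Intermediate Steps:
N(M, H) = H/10
(N(3, 6) + 91)² = ((⅒)*6 + 91)² = (⅗ + 91)² = (458/5)² = 209764/25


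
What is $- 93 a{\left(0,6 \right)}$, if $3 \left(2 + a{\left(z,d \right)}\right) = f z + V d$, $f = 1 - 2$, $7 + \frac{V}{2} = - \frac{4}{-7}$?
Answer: $\frac{18042}{7} \approx 2577.4$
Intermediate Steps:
$V = - \frac{90}{7}$ ($V = -14 + 2 \left(- \frac{4}{-7}\right) = -14 + 2 \left(\left(-4\right) \left(- \frac{1}{7}\right)\right) = -14 + 2 \cdot \frac{4}{7} = -14 + \frac{8}{7} = - \frac{90}{7} \approx -12.857$)
$f = -1$ ($f = 1 - 2 = -1$)
$a{\left(z,d \right)} = -2 - \frac{30 d}{7} - \frac{z}{3}$ ($a{\left(z,d \right)} = -2 + \frac{- z - \frac{90 d}{7}}{3} = -2 - \left(\frac{z}{3} + \frac{30 d}{7}\right) = -2 - \frac{30 d}{7} - \frac{z}{3}$)
$- 93 a{\left(0,6 \right)} = - 93 \left(-2 - \frac{180}{7} - 0\right) = - 93 \left(-2 - \frac{180}{7} + 0\right) = \left(-93\right) \left(- \frac{194}{7}\right) = \frac{18042}{7}$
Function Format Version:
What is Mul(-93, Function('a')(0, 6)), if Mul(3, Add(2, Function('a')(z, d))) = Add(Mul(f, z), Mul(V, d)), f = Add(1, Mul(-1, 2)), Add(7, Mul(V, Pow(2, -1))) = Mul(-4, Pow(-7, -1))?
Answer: Rational(18042, 7) ≈ 2577.4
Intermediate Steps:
V = Rational(-90, 7) (V = Add(-14, Mul(2, Mul(-4, Pow(-7, -1)))) = Add(-14, Mul(2, Mul(-4, Rational(-1, 7)))) = Add(-14, Mul(2, Rational(4, 7))) = Add(-14, Rational(8, 7)) = Rational(-90, 7) ≈ -12.857)
f = -1 (f = Add(1, -2) = -1)
Function('a')(z, d) = Add(-2, Mul(Rational(-30, 7), d), Mul(Rational(-1, 3), z)) (Function('a')(z, d) = Add(-2, Mul(Rational(1, 3), Add(Mul(-1, z), Mul(Rational(-90, 7), d)))) = Add(-2, Add(Mul(Rational(-30, 7), d), Mul(Rational(-1, 3), z))) = Add(-2, Mul(Rational(-30, 7), d), Mul(Rational(-1, 3), z)))
Mul(-93, Function('a')(0, 6)) = Mul(-93, Add(-2, Mul(Rational(-30, 7), 6), Mul(Rational(-1, 3), 0))) = Mul(-93, Add(-2, Rational(-180, 7), 0)) = Mul(-93, Rational(-194, 7)) = Rational(18042, 7)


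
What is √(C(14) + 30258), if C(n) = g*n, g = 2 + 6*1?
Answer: √30370 ≈ 174.27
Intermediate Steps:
g = 8 (g = 2 + 6 = 8)
C(n) = 8*n
√(C(14) + 30258) = √(8*14 + 30258) = √(112 + 30258) = √30370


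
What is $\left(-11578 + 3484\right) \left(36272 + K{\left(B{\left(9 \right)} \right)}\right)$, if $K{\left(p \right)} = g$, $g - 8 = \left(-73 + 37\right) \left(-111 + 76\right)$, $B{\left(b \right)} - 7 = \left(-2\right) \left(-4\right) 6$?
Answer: $-303848760$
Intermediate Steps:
$B{\left(b \right)} = 55$ ($B{\left(b \right)} = 7 + \left(-2\right) \left(-4\right) 6 = 7 + 8 \cdot 6 = 7 + 48 = 55$)
$g = 1268$ ($g = 8 + \left(-73 + 37\right) \left(-111 + 76\right) = 8 - -1260 = 8 + 1260 = 1268$)
$K{\left(p \right)} = 1268$
$\left(-11578 + 3484\right) \left(36272 + K{\left(B{\left(9 \right)} \right)}\right) = \left(-11578 + 3484\right) \left(36272 + 1268\right) = \left(-8094\right) 37540 = -303848760$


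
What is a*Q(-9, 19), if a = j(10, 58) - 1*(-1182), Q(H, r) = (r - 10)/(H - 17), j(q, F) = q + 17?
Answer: -837/2 ≈ -418.50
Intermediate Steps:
j(q, F) = 17 + q
Q(H, r) = (-10 + r)/(-17 + H)
a = 1209 (a = (17 + 10) - 1*(-1182) = 27 + 1182 = 1209)
a*Q(-9, 19) = 1209*((-10 + 19)/(-17 - 9)) = 1209*(9/(-26)) = 1209*(-1/26*9) = 1209*(-9/26) = -837/2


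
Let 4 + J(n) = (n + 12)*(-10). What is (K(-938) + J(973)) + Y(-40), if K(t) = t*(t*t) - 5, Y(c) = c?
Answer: -825303571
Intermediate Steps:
J(n) = -124 - 10*n (J(n) = -4 + (n + 12)*(-10) = -4 + (12 + n)*(-10) = -4 + (-120 - 10*n) = -124 - 10*n)
K(t) = -5 + t**3 (K(t) = t*t**2 - 5 = t**3 - 5 = -5 + t**3)
(K(-938) + J(973)) + Y(-40) = ((-5 + (-938)**3) + (-124 - 10*973)) - 40 = ((-5 - 825293672) + (-124 - 9730)) - 40 = (-825293677 - 9854) - 40 = -825303531 - 40 = -825303571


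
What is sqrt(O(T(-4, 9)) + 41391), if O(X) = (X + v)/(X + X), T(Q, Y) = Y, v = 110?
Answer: sqrt(1490314)/6 ≈ 203.46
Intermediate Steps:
O(X) = (110 + X)/(2*X) (O(X) = (X + 110)/(X + X) = (110 + X)/((2*X)) = (110 + X)*(1/(2*X)) = (110 + X)/(2*X))
sqrt(O(T(-4, 9)) + 41391) = sqrt((1/2)*(110 + 9)/9 + 41391) = sqrt((1/2)*(1/9)*119 + 41391) = sqrt(119/18 + 41391) = sqrt(745157/18) = sqrt(1490314)/6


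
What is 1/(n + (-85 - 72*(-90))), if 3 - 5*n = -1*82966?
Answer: 5/114944 ≈ 4.3499e-5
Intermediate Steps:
n = 82969/5 (n = ⅗ - (-1)*82966/5 = ⅗ - ⅕*(-82966) = ⅗ + 82966/5 = 82969/5 ≈ 16594.)
1/(n + (-85 - 72*(-90))) = 1/(82969/5 + (-85 - 72*(-90))) = 1/(82969/5 + (-85 + 6480)) = 1/(82969/5 + 6395) = 1/(114944/5) = 5/114944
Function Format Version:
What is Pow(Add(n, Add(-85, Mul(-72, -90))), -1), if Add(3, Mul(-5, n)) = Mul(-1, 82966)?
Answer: Rational(5, 114944) ≈ 4.3499e-5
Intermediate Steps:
n = Rational(82969, 5) (n = Add(Rational(3, 5), Mul(Rational(-1, 5), Mul(-1, 82966))) = Add(Rational(3, 5), Mul(Rational(-1, 5), -82966)) = Add(Rational(3, 5), Rational(82966, 5)) = Rational(82969, 5) ≈ 16594.)
Pow(Add(n, Add(-85, Mul(-72, -90))), -1) = Pow(Add(Rational(82969, 5), Add(-85, Mul(-72, -90))), -1) = Pow(Add(Rational(82969, 5), Add(-85, 6480)), -1) = Pow(Add(Rational(82969, 5), 6395), -1) = Pow(Rational(114944, 5), -1) = Rational(5, 114944)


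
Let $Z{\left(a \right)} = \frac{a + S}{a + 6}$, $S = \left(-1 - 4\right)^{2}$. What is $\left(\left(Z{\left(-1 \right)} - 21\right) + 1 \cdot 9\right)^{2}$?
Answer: $\frac{1296}{25} \approx 51.84$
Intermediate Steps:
$S = 25$ ($S = \left(-5\right)^{2} = 25$)
$Z{\left(a \right)} = \frac{25 + a}{6 + a}$ ($Z{\left(a \right)} = \frac{a + 25}{a + 6} = \frac{25 + a}{6 + a}$)
$\left(\left(Z{\left(-1 \right)} - 21\right) + 1 \cdot 9\right)^{2} = \left(\left(\frac{25 - 1}{6 - 1} - 21\right) + 1 \cdot 9\right)^{2} = \left(\left(\frac{1}{5} \cdot 24 - 21\right) + 9\right)^{2} = \left(\left(\frac{24}{5} - 21\right) + 9\right)^{2} = \left(- \frac{81}{5} + 9\right)^{2} = \left(- \frac{36}{5}\right)^{2} = \frac{1296}{25}$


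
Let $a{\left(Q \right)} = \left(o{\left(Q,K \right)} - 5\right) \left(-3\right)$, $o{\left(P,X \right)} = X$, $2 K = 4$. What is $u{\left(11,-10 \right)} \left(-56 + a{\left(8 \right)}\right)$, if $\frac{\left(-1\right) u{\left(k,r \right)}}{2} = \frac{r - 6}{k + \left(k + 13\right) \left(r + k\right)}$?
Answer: $- \frac{1504}{35} \approx -42.971$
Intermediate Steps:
$K = 2$ ($K = \frac{1}{2} \cdot 4 = 2$)
$u{\left(k,r \right)} = - \frac{2 \left(-6 + r\right)}{k + \left(13 + k\right) \left(k + r\right)}$ ($u{\left(k,r \right)} = - 2 \frac{r - 6}{k + \left(k + 13\right) \left(r + k\right)} = - 2 \frac{-6 + r}{k + \left(13 + k\right) \left(k + r\right)} = - \frac{2 \left(-6 + r\right)}{k + \left(13 + k\right) \left(k + r\right)}$)
$a{\left(Q \right)} = 9$ ($a{\left(Q \right)} = \left(2 - 5\right) \left(-3\right) = \left(-3\right) \left(-3\right) = 9$)
$u{\left(11,-10 \right)} \left(-56 + a{\left(8 \right)}\right) = \frac{2 \left(6 - -10\right)}{11^{2} + 13 \left(-10\right) + 14 \cdot 11 + 11 \left(-10\right)} \left(-56 + 9\right) = \frac{2 \left(6 + 10\right)}{121 - 130 + 154 - 110} \left(-47\right) = 2 \cdot \frac{1}{35} \cdot 16 \left(-47\right) = \frac{32}{35} \left(-47\right) = - \frac{1504}{35}$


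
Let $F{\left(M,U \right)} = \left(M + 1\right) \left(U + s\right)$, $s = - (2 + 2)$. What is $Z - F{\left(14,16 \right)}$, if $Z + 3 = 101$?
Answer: $-82$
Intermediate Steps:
$s = -4$ ($s = \left(-1\right) 4 = -4$)
$Z = 98$ ($Z = -3 + 101 = 98$)
$F{\left(M,U \right)} = \left(1 + M\right) \left(-4 + U\right)$ ($F{\left(M,U \right)} = \left(M + 1\right) \left(U - 4\right) = \left(1 + M\right) \left(-4 + U\right)$)
$Z - F{\left(14,16 \right)} = 98 - \left(-4 + 16 - 56 + 14 \cdot 16\right) = 98 - \left(-4 + 16 - 56 + 224\right) = 98 - 180 = -82$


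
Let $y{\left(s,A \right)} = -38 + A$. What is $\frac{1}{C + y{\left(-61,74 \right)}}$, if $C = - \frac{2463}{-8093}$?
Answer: $\frac{8093}{293811} \approx 0.027545$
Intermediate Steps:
$C = \frac{2463}{8093}$ ($C = \left(-2463\right) \left(- \frac{1}{8093}\right) = \frac{2463}{8093} \approx 0.30434$)
$\frac{1}{C + y{\left(-61,74 \right)}} = \frac{1}{\frac{2463}{8093} + \left(-38 + 74\right)} = \frac{1}{\frac{2463}{8093} + 36} = \frac{1}{\frac{293811}{8093}} = \frac{8093}{293811}$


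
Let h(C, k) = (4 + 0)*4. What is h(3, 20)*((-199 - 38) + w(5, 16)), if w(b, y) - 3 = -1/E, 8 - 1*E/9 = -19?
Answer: -909808/243 ≈ -3744.1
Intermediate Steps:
h(C, k) = 16 (h(C, k) = 4*4 = 16)
E = 243 (E = 72 - 9*(-19) = 72 + 171 = 243)
w(b, y) = 728/243 (w(b, y) = 3 - 1/243 = 728/243)
h(3, 20)*((-199 - 38) + w(5, 16)) = 16*((-199 - 38) + 728/243) = 16*(-237 + 728/243) = 16*(-56863/243) = -909808/243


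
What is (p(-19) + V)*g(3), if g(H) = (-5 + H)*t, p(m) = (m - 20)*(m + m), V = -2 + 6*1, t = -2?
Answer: 5944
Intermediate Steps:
V = 4 (V = -2 + 6 = 4)
p(m) = 2*m*(-20 + m) (p(m) = (-20 + m)*(2*m) = 2*m*(-20 + m))
g(H) = 10 - 2*H (g(H) = (-5 + H)*(-2) = 10 - 2*H)
(p(-19) + V)*g(3) = (2*(-19)*(-20 - 19) + 4)*(10 - 2*3) = (2*(-19)*(-39) + 4)*(10 - 6) = (1482 + 4)*4 = 1486*4 = 5944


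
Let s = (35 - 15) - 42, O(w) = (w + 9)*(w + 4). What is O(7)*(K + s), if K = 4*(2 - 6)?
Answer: -6688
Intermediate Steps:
O(w) = (4 + w)*(9 + w) (O(w) = (9 + w)*(4 + w) = (4 + w)*(9 + w))
K = -16 (K = 4*(-4) = -16)
s = -22 (s = 20 - 42 = -22)
O(7)*(K + s) = (36 + 7² + 13*7)*(-16 - 22) = (36 + 49 + 91)*(-38) = 176*(-38) = -6688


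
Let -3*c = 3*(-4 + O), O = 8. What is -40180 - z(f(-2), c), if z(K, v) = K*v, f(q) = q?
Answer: -40188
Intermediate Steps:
c = -4 (c = -(-4 + 8) = -4 ≈ -4.0000)
-40180 - z(f(-2), c) = -40180 - (-2)*(-4) = -40180 - 1*8 = -40180 - 8 = -40188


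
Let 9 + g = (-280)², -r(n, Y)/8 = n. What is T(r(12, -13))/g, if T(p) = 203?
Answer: 203/78391 ≈ 0.0025896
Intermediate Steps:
r(n, Y) = -8*n
g = 78391 (g = -9 + (-280)² = -9 + 78400 = 78391)
T(r(12, -13))/g = 203/78391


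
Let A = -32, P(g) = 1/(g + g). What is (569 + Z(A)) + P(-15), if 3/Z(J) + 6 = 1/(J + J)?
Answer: 1313161/2310 ≈ 568.47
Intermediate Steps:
P(g) = 1/(2*g)
Z(J) = 3/(-6 + 1/(2*J)) (Z(J) = 3/(-6 + 1/(J + J)) = 3/(-6 + 1/(2*J)))
(569 + Z(A)) + P(-15) = (569 - 6*(-32)/(-1 + 12*(-32))) + (1/2)/(-15) = (569 - 6*(-32)/(-1 - 384)) + (1/2)*(-1/15) = (569 - 6*(-32)/(-385)) - 1/30 = (569 - 6*(-32)*(-1/385)) - 1/30 = (569 - 192/385) - 1/30 = 218873/385 - 1/30 = 1313161/2310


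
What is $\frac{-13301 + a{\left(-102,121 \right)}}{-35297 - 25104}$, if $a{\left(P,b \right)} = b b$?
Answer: $- \frac{1340}{60401} \approx -0.022185$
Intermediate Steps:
$a{\left(P,b \right)} = b^{2}$
$\frac{-13301 + a{\left(-102,121 \right)}}{-35297 - 25104} = \frac{-13301 + 121^{2}}{-35297 - 25104} = \frac{-13301 + 14641}{-60401} = 1340 \left(- \frac{1}{60401}\right) = - \frac{1340}{60401}$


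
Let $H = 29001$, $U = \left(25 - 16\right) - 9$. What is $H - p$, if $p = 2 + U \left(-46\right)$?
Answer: $28999$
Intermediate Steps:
$U = 0$ ($U = 9 - 9 = 0$)
$p = 2$ ($p = 2 + 0 \left(-46\right) = 2 + 0 = 2$)
$H - p = 29001 - 2 = 28999$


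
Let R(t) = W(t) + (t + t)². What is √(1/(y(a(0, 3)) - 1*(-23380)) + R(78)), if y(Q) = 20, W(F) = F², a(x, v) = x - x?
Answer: √18507528026/780 ≈ 174.41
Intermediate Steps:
a(x, v) = 0
R(t) = 5*t² (R(t) = t² + (t + t)² = t² + (2*t)² = t² + 4*t² = 5*t²)
√(1/(y(a(0, 3)) - 1*(-23380)) + R(78)) = √(1/(20 - 1*(-23380)) + 5*78²) = √(1/(20 + 23380) + 5*6084) = √(1/23400 + 30420) = √(711828001/23400) = √18507528026/780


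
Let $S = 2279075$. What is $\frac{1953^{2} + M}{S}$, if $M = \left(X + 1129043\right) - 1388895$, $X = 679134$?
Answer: $\frac{4233491}{2279075} \approx 1.8575$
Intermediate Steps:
$M = 419282$ ($M = \left(679134 + 1129043\right) - 1388895 = 1808177 - 1388895 = 419282$)
$\frac{1953^{2} + M}{S} = \frac{1953^{2} + 419282}{2279075} = \left(3814209 + 419282\right) \frac{1}{2279075} = 4233491 \cdot \frac{1}{2279075} = \frac{4233491}{2279075}$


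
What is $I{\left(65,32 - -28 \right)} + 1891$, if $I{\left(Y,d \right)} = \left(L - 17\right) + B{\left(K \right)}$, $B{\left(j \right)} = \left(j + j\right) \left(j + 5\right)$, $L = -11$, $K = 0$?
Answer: $1863$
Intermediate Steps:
$B{\left(j \right)} = 2 j \left(5 + j\right)$
$I{\left(Y,d \right)} = -28$ ($I{\left(Y,d \right)} = \left(-11 - 17\right) + 2 \cdot 0 \left(5 + 0\right) = -28 + 2 \cdot 0 \cdot 5 = -28 + 0 = -28$)
$I{\left(65,32 - -28 \right)} + 1891 = -28 + 1891 = 1863$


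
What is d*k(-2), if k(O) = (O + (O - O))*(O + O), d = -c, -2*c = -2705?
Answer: -10820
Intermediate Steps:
c = 2705/2 (c = -½*(-2705) = 2705/2 ≈ 1352.5)
d = -2705/2 (d = -1*2705/2 = -2705/2 ≈ -1352.5)
k(O) = 2*O² (k(O) = (O + 0)*(2*O) = O*(2*O) = 2*O²)
d*k(-2) = -2705*(-2)² = -2705*4 = -2705/2*8 = -10820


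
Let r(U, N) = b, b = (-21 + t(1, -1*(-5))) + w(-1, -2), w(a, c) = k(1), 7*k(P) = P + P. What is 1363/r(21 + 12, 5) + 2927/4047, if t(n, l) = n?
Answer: -4245389/62054 ≈ -68.414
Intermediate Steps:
k(P) = 2*P/7 (k(P) = (P + P)/7 = (2*P)/7 = 2*P/7)
w(a, c) = 2/7 (w(a, c) = (2/7)*1 = 2/7)
b = -138/7 (b = (-21 + 1) + 2/7 = -20 + 2/7 = -138/7 ≈ -19.714)
r(U, N) = -138/7
1363/r(21 + 12, 5) + 2927/4047 = 1363/(-138/7) + 2927/4047 = 1363*(-7/138) + 2927*(1/4047) = -9541/138 + 2927/4047 = -4245389/62054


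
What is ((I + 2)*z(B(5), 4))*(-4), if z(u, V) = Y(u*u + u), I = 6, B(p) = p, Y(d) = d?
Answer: -960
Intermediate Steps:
z(u, V) = u + u**2 (z(u, V) = u*u + u = u**2 + u = u + u**2)
((I + 2)*z(B(5), 4))*(-4) = ((6 + 2)*(5*(1 + 5)))*(-4) = (8*(5*6))*(-4) = (8*30)*(-4) = 240*(-4) = -960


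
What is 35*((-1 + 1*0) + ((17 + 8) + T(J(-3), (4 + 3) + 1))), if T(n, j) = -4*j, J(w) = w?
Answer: -280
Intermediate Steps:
35*((-1 + 1*0) + ((17 + 8) + T(J(-3), (4 + 3) + 1))) = 35*((-1 + 1*0) + ((17 + 8) - 4*((4 + 3) + 1))) = 35*((-1 + 0) + (25 - 4*(7 + 1))) = 35*(-1 + (25 - 4*8)) = 35*(-1 + (25 - 32)) = 35*(-1 - 7) = 35*(-8) = -280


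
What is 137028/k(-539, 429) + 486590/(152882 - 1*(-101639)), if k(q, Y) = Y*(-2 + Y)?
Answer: 41337173186/15541306781 ≈ 2.6598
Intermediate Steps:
137028/k(-539, 429) + 486590/(152882 - 1*(-101639)) = 137028/((429*(-2 + 429))) + 486590/(152882 - 1*(-101639)) = 137028/((429*427)) + 486590/(152882 + 101639) = 137028/183183 + 486590/254521 = 137028*(1/183183) + 486590*(1/254521) = 45676/61061 + 486590/254521 = 41337173186/15541306781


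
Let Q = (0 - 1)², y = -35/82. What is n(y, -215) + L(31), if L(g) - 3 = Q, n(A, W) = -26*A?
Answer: 619/41 ≈ 15.098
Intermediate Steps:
y = -35/82 (y = -35*1/82 = -35/82 ≈ -0.42683)
Q = 1 (Q = (-1)² = 1)
L(g) = 4 (L(g) = 3 + 1 = 4)
n(y, -215) + L(31) = -26*(-35/82) + 4 = 455/41 + 4 = 619/41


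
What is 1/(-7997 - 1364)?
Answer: -1/9361 ≈ -0.00010683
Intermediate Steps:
1/(-7997 - 1364) = 1/(-9361) = -1/9361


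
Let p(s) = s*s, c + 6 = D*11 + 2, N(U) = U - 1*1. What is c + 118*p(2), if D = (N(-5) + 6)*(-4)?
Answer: 468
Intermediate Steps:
N(U) = -1 + U (N(U) = U - 1 = -1 + U)
D = 0 (D = ((-1 - 5) + 6)*(-4) = (-6 + 6)*(-4) = 0*(-4) = 0)
c = -4 (c = -6 + (0*11 + 2) = -6 + (0 + 2) = -6 + 2 = -4)
p(s) = s**2
c + 118*p(2) = -4 + 118*2**2 = -4 + 118*4 = -4 + 472 = 468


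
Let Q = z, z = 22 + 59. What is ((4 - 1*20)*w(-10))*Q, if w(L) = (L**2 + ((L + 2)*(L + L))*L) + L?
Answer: 1956960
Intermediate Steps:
w(L) = L + L**2 + 2*L**2*(2 + L) (w(L) = (L**2 + ((2 + L)*(2*L))*L) + L = (L**2 + (2*L*(2 + L))*L) + L = (L**2 + 2*L**2*(2 + L)) + L = L + L**2 + 2*L**2*(2 + L))
z = 81
Q = 81
((4 - 1*20)*w(-10))*Q = ((4 - 1*20)*(-10*(1 + 2*(-10)**2 + 5*(-10))))*81 = ((4 - 20)*(-10*(1 + 2*100 - 50)))*81 = -(-160)*(1 + 200 - 50)*81 = -(-160)*151*81 = -16*(-1510)*81 = 24160*81 = 1956960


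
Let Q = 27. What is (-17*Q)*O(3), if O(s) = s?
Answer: -1377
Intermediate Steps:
(-17*Q)*O(3) = -17*27*3 = -459*3 = -1377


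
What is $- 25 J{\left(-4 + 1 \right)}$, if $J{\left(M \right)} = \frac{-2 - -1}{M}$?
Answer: $- \frac{25}{3} \approx -8.3333$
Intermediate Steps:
$J{\left(M \right)} = - \frac{1}{M}$ ($J{\left(M \right)} = \frac{-2 + 1}{M} = - \frac{1}{M}$)
$- 25 J{\left(-4 + 1 \right)} = - 25 \left(- \frac{1}{-4 + 1}\right) = - 25 \left(- \frac{1}{-3}\right) = - 25 \left(\left(-1\right) \left(- \frac{1}{3}\right)\right) = \left(-25\right) \frac{1}{3} = - \frac{25}{3}$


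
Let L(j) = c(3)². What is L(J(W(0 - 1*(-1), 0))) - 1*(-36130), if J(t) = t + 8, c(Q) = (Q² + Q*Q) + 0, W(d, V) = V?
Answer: 36454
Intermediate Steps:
c(Q) = 2*Q² (c(Q) = (Q² + Q²) + 0 = 2*Q² + 0 = 2*Q²)
J(t) = 8 + t
L(j) = 324 (L(j) = (2*3²)² = (2*9)² = 18² = 324)
L(J(W(0 - 1*(-1), 0))) - 1*(-36130) = 324 - 1*(-36130) = 324 + 36130 = 36454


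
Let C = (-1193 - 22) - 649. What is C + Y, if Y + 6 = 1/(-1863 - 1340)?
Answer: -5989611/3203 ≈ -1870.0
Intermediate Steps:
Y = -19219/3203 (Y = -6 + 1/(-1863 - 1340) = -6 + 1/(-3203) = -6 - 1/3203 = -19219/3203 ≈ -6.0003)
C = -1864 (C = -1215 - 649 = -1864)
C + Y = -1864 - 19219/3203 = -5989611/3203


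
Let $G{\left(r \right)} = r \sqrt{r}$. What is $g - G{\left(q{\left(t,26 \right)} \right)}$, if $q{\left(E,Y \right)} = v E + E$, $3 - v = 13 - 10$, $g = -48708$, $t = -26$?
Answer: $-48708 + 26 i \sqrt{26} \approx -48708.0 + 132.57 i$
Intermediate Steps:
$v = 0$ ($v = 3 - \left(13 - 10\right) = 3 - 3 = 0$)
$q{\left(E,Y \right)} = E$ ($q{\left(E,Y \right)} = 0 E + E = 0 + E = E$)
$G{\left(r \right)} = r^{\frac{3}{2}}$
$g - G{\left(q{\left(t,26 \right)} \right)} = -48708 - \left(-26\right)^{\frac{3}{2}} = -48708 - - 26 i \sqrt{26} = -48708 + 26 i \sqrt{26}$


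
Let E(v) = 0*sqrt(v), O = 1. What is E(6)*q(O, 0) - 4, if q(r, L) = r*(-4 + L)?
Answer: -4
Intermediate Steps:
E(v) = 0
E(6)*q(O, 0) - 4 = 0*(1*(-4 + 0)) - 4 = 0*(1*(-4)) - 4 = 0*(-4) - 4 = 0 - 4 = -4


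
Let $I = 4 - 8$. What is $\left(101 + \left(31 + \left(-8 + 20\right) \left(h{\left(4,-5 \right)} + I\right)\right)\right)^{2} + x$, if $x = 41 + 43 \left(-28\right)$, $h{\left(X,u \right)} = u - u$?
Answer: $5893$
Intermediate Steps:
$I = -4$ ($I = 4 - 8 = -4$)
$h{\left(X,u \right)} = 0$
$x = -1163$ ($x = 41 - 1204 = -1163$)
$\left(101 + \left(31 + \left(-8 + 20\right) \left(h{\left(4,-5 \right)} + I\right)\right)\right)^{2} + x = \left(101 + \left(31 + \left(-8 + 20\right) \left(0 - 4\right)\right)\right)^{2} - 1163 = \left(101 + \left(31 + 12 \left(-4\right)\right)\right)^{2} - 1163 = \left(101 + \left(31 - 48\right)\right)^{2} - 1163 = \left(101 - 17\right)^{2} - 1163 = 84^{2} - 1163 = 7056 - 1163 = 5893$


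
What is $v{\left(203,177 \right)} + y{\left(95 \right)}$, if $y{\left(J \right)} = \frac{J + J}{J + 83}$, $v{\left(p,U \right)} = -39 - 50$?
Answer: $- \frac{7826}{89} \approx -87.933$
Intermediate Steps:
$v{\left(p,U \right)} = -89$ ($v{\left(p,U \right)} = -39 - 50 = -89$)
$y{\left(J \right)} = \frac{2 J}{83 + J}$
$v{\left(203,177 \right)} + y{\left(95 \right)} = -89 + 2 \cdot 95 \frac{1}{83 + 95} = -89 + 2 \cdot 95 \cdot \frac{1}{178} = -89 + \frac{95}{89} = - \frac{7826}{89}$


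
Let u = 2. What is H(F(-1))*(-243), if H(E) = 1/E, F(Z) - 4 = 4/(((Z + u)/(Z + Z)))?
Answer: 243/4 ≈ 60.750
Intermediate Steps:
F(Z) = 4 + 8*Z/(2 + Z) (F(Z) = 4 + 4/(((Z + 2)/(Z + Z))) = 4 + 4/(((2 + Z)/((2*Z)))) = 4 + 4/(((2 + Z)*(1/(2*Z)))) = 4 + 4/(((2 + Z)/(2*Z))) = 4 + 4*(2*Z/(2 + Z)) = 4 + 8*Z/(2 + Z))
H(F(-1))*(-243) = -243/(4*(2 + 3*(-1))/(2 - 1)) = -243/(4*(2 - 3)/1) = -243/(4*1*(-1)) = -243/(-4) = -¼*(-243) = 243/4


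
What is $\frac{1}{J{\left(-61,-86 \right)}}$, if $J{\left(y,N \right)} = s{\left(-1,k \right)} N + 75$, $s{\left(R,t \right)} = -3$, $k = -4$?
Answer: $\frac{1}{333} \approx 0.003003$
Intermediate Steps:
$J{\left(y,N \right)} = 75 - 3 N$ ($J{\left(y,N \right)} = - 3 N + 75 = 75 - 3 N$)
$\frac{1}{J{\left(-61,-86 \right)}} = \frac{1}{75 - -258} = \frac{1}{75 + 258} = \frac{1}{333}$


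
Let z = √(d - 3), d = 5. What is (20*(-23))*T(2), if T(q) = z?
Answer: -460*√2 ≈ -650.54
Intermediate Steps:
z = √2 (z = √(5 - 3) = √2 ≈ 1.4142)
T(q) = √2
(20*(-23))*T(2) = (20*(-23))*√2 = -460*√2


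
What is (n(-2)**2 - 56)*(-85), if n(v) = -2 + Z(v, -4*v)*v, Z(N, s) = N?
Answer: 4420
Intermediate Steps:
n(v) = -2 + v**2 (n(v) = -2 + v*v = -2 + v**2)
(n(-2)**2 - 56)*(-85) = ((-2 + (-2)**2)**2 - 56)*(-85) = ((-2 + 4)**2 - 56)*(-85) = (2**2 - 56)*(-85) = (4 - 56)*(-85) = -52*(-85) = 4420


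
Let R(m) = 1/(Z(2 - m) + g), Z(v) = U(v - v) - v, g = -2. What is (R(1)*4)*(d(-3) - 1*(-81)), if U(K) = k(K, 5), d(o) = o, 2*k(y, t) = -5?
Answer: -624/11 ≈ -56.727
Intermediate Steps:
k(y, t) = -5/2 (k(y, t) = (½)*(-5) = -5/2)
U(K) = -5/2
Z(v) = -5/2 - v
R(m) = 1/(-13/2 + m) (R(m) = 1/((-5/2 - (2 - m)) - 2) = 1/((-5/2 + (-2 + m)) - 2) = 1/((-9/2 + m) - 2) = 1/(-13/2 + m))
(R(1)*4)*(d(-3) - 1*(-81)) = ((2/(-13 + 2*1))*4)*(-3 - 1*(-81)) = ((2/(-13 + 2))*4)*(-3 + 81) = ((2/(-11))*4)*78 = ((2*(-1/11))*4)*78 = -2/11*4*78 = -8/11*78 = -624/11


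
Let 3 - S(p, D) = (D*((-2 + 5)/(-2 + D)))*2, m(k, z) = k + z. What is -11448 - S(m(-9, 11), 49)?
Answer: -537903/47 ≈ -11445.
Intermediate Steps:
S(p, D) = 3 - 6*D/(-2 + D) (S(p, D) = 3 - D*((-2 + 5)/(-2 + D))*2 = 3 - D*(3/(-2 + D))*2 = 3 - 3*D/(-2 + D)*2 = 3 - 6*D/(-2 + D))
-11448 - S(m(-9, 11), 49) = -11448 - 3*(-2 - 1*49)/(-2 + 49) = -11448 - 3*(-2 - 49)/47 = -11448 - 3*(-51)/47 = -11448 - 1*(-153/47) = -11448 + 153/47 = -537903/47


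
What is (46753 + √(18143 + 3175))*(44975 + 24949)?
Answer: 3269156772 + 69924*√21318 ≈ 3.2794e+9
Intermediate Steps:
(46753 + √(18143 + 3175))*(44975 + 24949) = (46753 + √21318)*69924 = 3269156772 + 69924*√21318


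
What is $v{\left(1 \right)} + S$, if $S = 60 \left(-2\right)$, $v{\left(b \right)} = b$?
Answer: $-119$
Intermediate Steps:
$S = -120$
$v{\left(1 \right)} + S = 1 - 120 = -119$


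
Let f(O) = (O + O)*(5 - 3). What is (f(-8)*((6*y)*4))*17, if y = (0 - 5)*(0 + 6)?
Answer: 391680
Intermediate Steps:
f(O) = 4*O (f(O) = (2*O)*2 = 4*O)
y = -30 (y = -5*6 = -30)
(f(-8)*((6*y)*4))*17 = ((4*(-8))*((6*(-30))*4))*17 = -(-5760)*4*17 = -32*(-720)*17 = 23040*17 = 391680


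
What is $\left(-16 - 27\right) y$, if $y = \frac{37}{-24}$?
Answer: $\frac{1591}{24} \approx 66.292$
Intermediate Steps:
$y = - \frac{37}{24}$ ($y = 37 \left(- \frac{1}{24}\right) = - \frac{37}{24} \approx -1.5417$)
$\left(-16 - 27\right) y = \left(-16 - 27\right) \left(- \frac{37}{24}\right) = \left(-43\right) \left(- \frac{37}{24}\right) = \frac{1591}{24}$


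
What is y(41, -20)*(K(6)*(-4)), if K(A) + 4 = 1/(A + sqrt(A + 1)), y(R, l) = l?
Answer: -8800/29 - 80*sqrt(7)/29 ≈ -310.75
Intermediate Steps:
K(A) = -4 + 1/(A + sqrt(1 + A)) (K(A) = -4 + 1/(A + sqrt(A + 1)) = -4 + 1/(A + sqrt(1 + A)))
y(41, -20)*(K(6)*(-4)) = -20*(1 - 4*6 - 4*sqrt(1 + 6))/(6 + sqrt(1 + 6))*(-4) = -20*(1 - 24 - 4*sqrt(7))/(6 + sqrt(7))*(-4) = -20*(-23 - 4*sqrt(7))/(6 + sqrt(7))*(-4) = -(-80)*(-23 - 4*sqrt(7))/(6 + sqrt(7)) = 80*(-23 - 4*sqrt(7))/(6 + sqrt(7))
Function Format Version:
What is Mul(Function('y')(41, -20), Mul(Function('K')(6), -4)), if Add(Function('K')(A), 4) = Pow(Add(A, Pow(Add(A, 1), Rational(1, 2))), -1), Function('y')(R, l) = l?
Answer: Add(Rational(-8800, 29), Mul(Rational(-80, 29), Pow(7, Rational(1, 2)))) ≈ -310.75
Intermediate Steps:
Function('K')(A) = Add(-4, Pow(Add(A, Pow(Add(1, A), Rational(1, 2))), -1)) (Function('K')(A) = Add(-4, Pow(Add(A, Pow(Add(A, 1), Rational(1, 2))), -1)) = Add(-4, Pow(Add(A, Pow(Add(1, A), Rational(1, 2))), -1)))
Mul(Function('y')(41, -20), Mul(Function('K')(6), -4)) = Mul(-20, Mul(Mul(Pow(Add(6, Pow(Add(1, 6), Rational(1, 2))), -1), Add(1, Mul(-4, 6), Mul(-4, Pow(Add(1, 6), Rational(1, 2))))), -4)) = Mul(-20, Mul(Mul(Pow(Add(6, Pow(7, Rational(1, 2))), -1), Add(1, -24, Mul(-4, Pow(7, Rational(1, 2))))), -4)) = Mul(-20, Mul(Mul(Pow(Add(6, Pow(7, Rational(1, 2))), -1), Add(-23, Mul(-4, Pow(7, Rational(1, 2))))), -4)) = Mul(-20, Mul(-4, Pow(Add(6, Pow(7, Rational(1, 2))), -1), Add(-23, Mul(-4, Pow(7, Rational(1, 2)))))) = Mul(80, Pow(Add(6, Pow(7, Rational(1, 2))), -1), Add(-23, Mul(-4, Pow(7, Rational(1, 2)))))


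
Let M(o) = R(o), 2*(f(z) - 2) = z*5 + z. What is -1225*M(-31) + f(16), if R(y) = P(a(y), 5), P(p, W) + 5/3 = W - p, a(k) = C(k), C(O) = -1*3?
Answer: -23125/3 ≈ -7708.3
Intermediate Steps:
C(O) = -3
a(k) = -3
f(z) = 2 + 3*z (f(z) = 2 + (z*5 + z)/2 = 2 + (5*z + z)/2 = 2 + (6*z)/2 = 2 + 3*z)
P(p, W) = -5/3 + W - p (P(p, W) = -5/3 + (W - p) = -5/3 + W - p)
R(y) = 19/3 (R(y) = -5/3 + 5 - 1*(-3) = -5/3 + 5 + 3 = 19/3)
M(o) = 19/3
-1225*M(-31) + f(16) = -1225*19/3 + (2 + 3*16) = -23275/3 + (2 + 48) = -23275/3 + 50 = -23125/3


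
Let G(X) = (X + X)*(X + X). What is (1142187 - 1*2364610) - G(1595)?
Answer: -11398523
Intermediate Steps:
G(X) = 4*X² (G(X) = (2*X)*(2*X) = 4*X²)
(1142187 - 1*2364610) - G(1595) = (1142187 - 1*2364610) - 4*1595² = (1142187 - 2364610) - 4*2544025 = -1222423 - 1*10176100 = -1222423 - 10176100 = -11398523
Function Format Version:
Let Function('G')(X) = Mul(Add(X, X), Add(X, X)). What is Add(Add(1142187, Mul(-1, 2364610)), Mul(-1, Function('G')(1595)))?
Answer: -11398523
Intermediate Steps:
Function('G')(X) = Mul(4, Pow(X, 2)) (Function('G')(X) = Mul(Mul(2, X), Mul(2, X)) = Mul(4, Pow(X, 2)))
Add(Add(1142187, Mul(-1, 2364610)), Mul(-1, Function('G')(1595))) = Add(Add(1142187, Mul(-1, 2364610)), Mul(-1, Mul(4, Pow(1595, 2)))) = Add(Add(1142187, -2364610), Mul(-1, Mul(4, 2544025))) = Add(-1222423, Mul(-1, 10176100)) = Add(-1222423, -10176100) = -11398523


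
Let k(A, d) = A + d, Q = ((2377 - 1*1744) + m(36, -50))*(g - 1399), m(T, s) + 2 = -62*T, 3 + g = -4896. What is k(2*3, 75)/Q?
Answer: 81/10083098 ≈ 8.0332e-6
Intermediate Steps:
g = -4899 (g = -3 - 4896 = -4899)
m(T, s) = -2 - 62*T
Q = 10083098 (Q = ((2377 - 1*1744) + (-2 - 62*36))*(-4899 - 1399) = ((2377 - 1744) + (-2 - 2232))*(-6298) = (633 - 2234)*(-6298) = -1601*(-6298) = 10083098)
k(2*3, 75)/Q = (2*3 + 75)/10083098 = (6 + 75)*(1/10083098) = 81*(1/10083098) = 81/10083098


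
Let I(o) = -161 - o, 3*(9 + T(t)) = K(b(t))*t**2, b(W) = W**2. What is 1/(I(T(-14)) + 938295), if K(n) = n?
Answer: 3/2776013 ≈ 1.0807e-6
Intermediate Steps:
T(t) = -9 + t**4/3 (T(t) = -9 + (t**2*t**2)/3 = -9 + t**4/3)
1/(I(T(-14)) + 938295) = 1/((-161 - (-9 + (1/3)*(-14)**4)) + 938295) = 1/((-161 - (-9 + (1/3)*38416)) + 938295) = 1/((-161 - (-9 + 38416/3)) + 938295) = 1/((-161 - 1*38389/3) + 938295) = 1/((-161 - 38389/3) + 938295) = 1/(-38872/3 + 938295) = 1/(2776013/3) = 3/2776013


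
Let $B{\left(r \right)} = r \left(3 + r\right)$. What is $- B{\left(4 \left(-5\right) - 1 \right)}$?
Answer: $-378$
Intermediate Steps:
$- B{\left(4 \left(-5\right) - 1 \right)} = - \left(4 \left(-5\right) - 1\right) \left(3 + \left(4 \left(-5\right) - 1\right)\right) = - \left(-20 - 1\right) \left(3 - 21\right) = - \left(-21\right) \left(3 - 21\right) = - \left(-21\right) \left(-18\right) = \left(-1\right) 378 = -378$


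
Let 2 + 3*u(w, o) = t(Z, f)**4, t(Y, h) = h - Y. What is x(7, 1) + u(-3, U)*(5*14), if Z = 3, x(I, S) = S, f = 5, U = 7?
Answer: 983/3 ≈ 327.67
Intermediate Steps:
u(w, o) = 14/3 (u(w, o) = -2/3 + (5 - 1*3)**4/3 = -2/3 + (5 - 3)**4/3 = -2/3 + (1/3)*2**4 = -2/3 + (1/3)*16 = -2/3 + 16/3 = 14/3)
x(7, 1) + u(-3, U)*(5*14) = 1 + 14*(5*14)/3 = 1 + (14/3)*70 = 1 + 980/3 = 983/3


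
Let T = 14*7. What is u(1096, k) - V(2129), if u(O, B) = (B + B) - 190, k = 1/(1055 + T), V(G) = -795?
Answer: 697567/1153 ≈ 605.00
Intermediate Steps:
T = 98
k = 1/1153 (k = 1/(1055 + 98) = 1/1153 ≈ 0.00086730)
u(O, B) = -190 + 2*B (u(O, B) = 2*B - 190 = -190 + 2*B)
u(1096, k) - V(2129) = (-190 + 2*(1/1153)) - 1*(-795) = (-190 + 2/1153) + 795 = -219068/1153 + 795 = 697567/1153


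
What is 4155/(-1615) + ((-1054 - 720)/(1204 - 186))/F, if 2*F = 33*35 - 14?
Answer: -483192041/187588387 ≈ -2.5758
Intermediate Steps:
F = 1141/2 (F = (33*35 - 14)/2 = (1155 - 14)/2 = (½)*1141 = 1141/2 ≈ 570.50)
4155/(-1615) + ((-1054 - 720)/(1204 - 186))/F = 4155/(-1615) + ((-1054 - 720)/(1204 - 186))/(1141/2) = 4155*(-1/1615) - 1774/1018*(2/1141) = -831/323 - 1774*1/1018*(2/1141) = -831/323 - 887/509*2/1141 = -831/323 - 1774/580769 = -483192041/187588387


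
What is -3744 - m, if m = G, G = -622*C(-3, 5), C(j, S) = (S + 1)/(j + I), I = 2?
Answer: -7476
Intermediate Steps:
C(j, S) = (1 + S)/(2 + j) (C(j, S) = (S + 1)/(j + 2) = (1 + S)/(2 + j))
G = 3732 (G = -622*(1 + 5)/(2 - 3) = -622*6/(-1) = -(-622)*6 = -622*(-6) = 3732)
m = 3732
-3744 - m = -3744 - 1*3732 = -3744 - 3732 = -7476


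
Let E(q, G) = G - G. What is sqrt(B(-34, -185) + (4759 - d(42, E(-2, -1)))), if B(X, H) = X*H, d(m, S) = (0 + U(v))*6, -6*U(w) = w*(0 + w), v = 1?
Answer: 5*sqrt(442) ≈ 105.12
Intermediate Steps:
E(q, G) = 0
U(w) = -w**2/6 (U(w) = -w*(0 + w)/6 = -w*w/6 = -w**2/6)
d(m, S) = -1 (d(m, S) = (0 - 1/6*1**2)*6 = (0 - 1/6*1)*6 = (0 - 1/6)*6 = -1/6*6 = -1)
B(X, H) = H*X
sqrt(B(-34, -185) + (4759 - d(42, E(-2, -1)))) = sqrt(-185*(-34) + (4759 - 1*(-1))) = sqrt(6290 + (4759 + 1)) = sqrt(6290 + 4760) = sqrt(11050) = 5*sqrt(442)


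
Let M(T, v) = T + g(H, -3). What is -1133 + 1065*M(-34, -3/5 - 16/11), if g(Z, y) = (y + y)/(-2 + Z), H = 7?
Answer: -38621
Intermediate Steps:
g(Z, y) = 2*y/(-2 + Z) (g(Z, y) = (2*y)/(-2 + Z) = 2*y/(-2 + Z))
M(T, v) = -6/5 + T (M(T, v) = T + 2*(-3)/(-2 + 7) = T + 2*(-3)/5 = T + 2*(-3)*(1/5) = T - 6/5 = -6/5 + T)
-1133 + 1065*M(-34, -3/5 - 16/11) = -1133 + 1065*(-6/5 - 34) = -1133 + 1065*(-176/5) = -1133 - 37488 = -38621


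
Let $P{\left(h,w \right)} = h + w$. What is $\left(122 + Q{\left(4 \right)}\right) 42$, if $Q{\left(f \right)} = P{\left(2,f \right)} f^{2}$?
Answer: $9156$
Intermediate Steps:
$Q{\left(f \right)} = f^{2} \left(2 + f\right)$ ($Q{\left(f \right)} = \left(2 + f\right) f^{2} = f^{2} \left(2 + f\right)$)
$\left(122 + Q{\left(4 \right)}\right) 42 = \left(122 + 4^{2} \left(2 + 4\right)\right) 42 = \left(122 + 16 \cdot 6\right) 42 = \left(122 + 96\right) 42 = 218 \cdot 42 = 9156$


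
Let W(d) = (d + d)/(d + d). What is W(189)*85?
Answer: 85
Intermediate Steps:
W(d) = 1 (W(d) = (2*d)/((2*d)) = (2*d)*(1/(2*d)) = 1)
W(189)*85 = 1*85 = 85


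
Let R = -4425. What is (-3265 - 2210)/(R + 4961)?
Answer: -5475/536 ≈ -10.215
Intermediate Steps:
(-3265 - 2210)/(R + 4961) = (-3265 - 2210)/(-4425 + 4961) = -5475/536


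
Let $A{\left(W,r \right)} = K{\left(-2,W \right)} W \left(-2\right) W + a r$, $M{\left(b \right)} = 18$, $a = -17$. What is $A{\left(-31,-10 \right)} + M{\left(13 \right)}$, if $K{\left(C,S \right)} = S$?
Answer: $59770$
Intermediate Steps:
$A{\left(W,r \right)} = - 17 r - 2 W^{3}$ ($A{\left(W,r \right)} = W W \left(-2\right) W - 17 r = W^{2} \left(-2\right) W - 17 r = - 2 W^{2} W - 17 r = - 2 W^{3} - 17 r = - 17 r - 2 W^{3}$)
$A{\left(-31,-10 \right)} + M{\left(13 \right)} = \left(\left(-17\right) \left(-10\right) - 2 \left(-31\right)^{3}\right) + 18 = \left(170 - -59582\right) + 18 = \left(170 + 59582\right) + 18 = 59752 + 18 = 59770$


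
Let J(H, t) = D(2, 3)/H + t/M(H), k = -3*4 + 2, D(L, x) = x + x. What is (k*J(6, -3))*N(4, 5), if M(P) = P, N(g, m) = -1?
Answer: 5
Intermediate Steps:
D(L, x) = 2*x
k = -10 (k = -12 + 2 = -10)
J(H, t) = 6/H + t/H (J(H, t) = (2*3)/H + t/H = 6/H + t/H)
(k*J(6, -3))*N(4, 5) = -10*(6 - 3)/6*(-1) = -5*3/3*(-1) = -10*1/2*(-1) = -5*(-1) = 5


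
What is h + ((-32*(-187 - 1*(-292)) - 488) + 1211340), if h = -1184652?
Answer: 22840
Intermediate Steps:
h + ((-32*(-187 - 1*(-292)) - 488) + 1211340) = -1184652 + ((-32*(-187 - 1*(-292)) - 488) + 1211340) = -1184652 + ((-32*(-187 + 292) - 488) + 1211340) = -1184652 + ((-32*105 - 488) + 1211340) = -1184652 + ((-3360 - 488) + 1211340) = -1184652 + (-3848 + 1211340) = -1184652 + 1207492 = 22840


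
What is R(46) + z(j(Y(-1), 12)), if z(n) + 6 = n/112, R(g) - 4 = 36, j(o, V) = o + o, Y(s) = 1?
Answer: 1905/56 ≈ 34.018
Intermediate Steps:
j(o, V) = 2*o
R(g) = 40 (R(g) = 4 + 36 = 40)
z(n) = -6 + n/112
R(46) + z(j(Y(-1), 12)) = 40 + (-6 + (2*1)/112) = 40 + (-6 + (1/112)*2) = 40 + (-6 + 1/56) = 40 - 335/56 = 1905/56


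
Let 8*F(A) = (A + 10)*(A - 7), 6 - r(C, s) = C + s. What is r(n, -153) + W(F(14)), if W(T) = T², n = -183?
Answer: 783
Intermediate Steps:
r(C, s) = 6 - C - s (r(C, s) = 6 - (C + s) = 6 + (-C - s) = 6 - C - s)
F(A) = (-7 + A)*(10 + A)/8 (F(A) = ((A + 10)*(A - 7))/8 = ((10 + A)*(-7 + A))/8 = ((-7 + A)*(10 + A))/8 = (-7 + A)*(10 + A)/8)
r(n, -153) + W(F(14)) = (6 - 1*(-183) - 1*(-153)) + (-35/4 + (⅛)*14² + (3/8)*14)² = (6 + 183 + 153) + (-35/4 + (⅛)*196 + 21/4)² = 342 + (-35/4 + 49/2 + 21/4)² = 342 + 21² = 342 + 441 = 783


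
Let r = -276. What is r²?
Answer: 76176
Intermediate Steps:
r² = (-276)² = 76176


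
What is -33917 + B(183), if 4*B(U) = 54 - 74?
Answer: -33922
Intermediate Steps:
B(U) = -5 (B(U) = (54 - 74)/4 = (¼)*(-20) = -5)
-33917 + B(183) = -33917 - 5 = -33922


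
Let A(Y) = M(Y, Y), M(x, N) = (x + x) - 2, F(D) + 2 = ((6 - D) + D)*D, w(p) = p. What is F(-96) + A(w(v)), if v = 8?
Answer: -564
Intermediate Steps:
F(D) = -2 + 6*D (F(D) = -2 + ((6 - D) + D)*D = -2 + 6*D)
M(x, N) = -2 + 2*x (M(x, N) = 2*x - 2 = -2 + 2*x)
A(Y) = -2 + 2*Y
F(-96) + A(w(v)) = (-2 + 6*(-96)) + (-2 + 2*8) = (-2 - 576) + (-2 + 16) = -578 + 14 = -564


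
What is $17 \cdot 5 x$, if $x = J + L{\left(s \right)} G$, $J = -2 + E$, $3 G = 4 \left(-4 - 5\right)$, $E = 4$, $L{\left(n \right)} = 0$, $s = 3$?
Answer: $170$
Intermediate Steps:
$G = -12$ ($G = \frac{4 \left(-4 - 5\right)}{3} = \frac{4 \left(-9\right)}{3} = \frac{1}{3} \left(-36\right) = -12$)
$J = 2$ ($J = -2 + 4 = 2$)
$x = 2$ ($x = 2 + 0 \left(-12\right) = 2 + 0 = 2$)
$17 \cdot 5 x = 17 \cdot 5 \cdot 2 = 85 \cdot 2 = 170$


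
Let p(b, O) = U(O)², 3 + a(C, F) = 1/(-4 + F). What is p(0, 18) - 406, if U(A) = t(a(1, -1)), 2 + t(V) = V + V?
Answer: -8386/25 ≈ -335.44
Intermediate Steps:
a(C, F) = -3 + 1/(-4 + F)
t(V) = -2 + 2*V (t(V) = -2 + (V + V) = -2 + 2*V)
U(A) = -42/5 (U(A) = -2 + 2*((13 - 3*(-1))/(-4 - 1)) = -2 + 2*((13 + 3)/(-5)) = -2 + 2*(-⅕*16) = -2 + 2*(-16/5) = -2 - 32/5 = -42/5)
p(b, O) = 1764/25 (p(b, O) = (-42/5)² = 1764/25)
p(0, 18) - 406 = 1764/25 - 406 = -8386/25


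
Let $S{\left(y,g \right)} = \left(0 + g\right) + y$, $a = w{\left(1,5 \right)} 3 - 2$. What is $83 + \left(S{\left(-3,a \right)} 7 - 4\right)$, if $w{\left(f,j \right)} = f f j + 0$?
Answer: $149$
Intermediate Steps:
$w{\left(f,j \right)} = j f^{2}$ ($w{\left(f,j \right)} = f^{2} j + 0 = j f^{2} + 0 = j f^{2}$)
$a = 13$ ($a = 5 \cdot 1^{2} \cdot 3 - 2 = 5 \cdot 1 \cdot 3 - 2 = 5 \cdot 3 - 2 = 15 - 2 = 13$)
$S{\left(y,g \right)} = g + y$
$83 + \left(S{\left(-3,a \right)} 7 - 4\right) = 83 - \left(4 - \left(13 - 3\right) 7\right) = 83 + \left(10 \cdot 7 - 4\right) = 83 + \left(70 - 4\right) = 83 + 66 = 149$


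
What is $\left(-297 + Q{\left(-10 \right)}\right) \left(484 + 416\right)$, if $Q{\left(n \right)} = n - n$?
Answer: $-267300$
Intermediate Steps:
$Q{\left(n \right)} = 0$
$\left(-297 + Q{\left(-10 \right)}\right) \left(484 + 416\right) = \left(-297 + 0\right) \left(484 + 416\right) = \left(-297\right) 900 = -267300$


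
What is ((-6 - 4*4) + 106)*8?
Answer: 672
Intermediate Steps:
((-6 - 4*4) + 106)*8 = ((-6 - 16) + 106)*8 = (-22 + 106)*8 = 84*8 = 672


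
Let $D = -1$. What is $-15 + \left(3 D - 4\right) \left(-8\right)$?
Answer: $41$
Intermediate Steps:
$-15 + \left(3 D - 4\right) \left(-8\right) = -15 + \left(3 \left(-1\right) - 4\right) \left(-8\right) = -15 + \left(-3 - 4\right) \left(-8\right) = -15 - -56 = -15 + 56 = 41$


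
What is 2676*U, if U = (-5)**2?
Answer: 66900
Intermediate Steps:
U = 25
2676*U = 2676*25 = 66900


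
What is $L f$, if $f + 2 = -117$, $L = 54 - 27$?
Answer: $-3213$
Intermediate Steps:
$L = 27$
$f = -119$ ($f = -2 - 117 = -119$)
$L f = 27 \left(-119\right) = -3213$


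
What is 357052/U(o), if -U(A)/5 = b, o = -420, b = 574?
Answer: -178526/1435 ≈ -124.41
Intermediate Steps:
U(A) = -2870 (U(A) = -5*574 = -2870)
357052/U(o) = 357052/(-2870) = 357052*(-1/2870) = -178526/1435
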